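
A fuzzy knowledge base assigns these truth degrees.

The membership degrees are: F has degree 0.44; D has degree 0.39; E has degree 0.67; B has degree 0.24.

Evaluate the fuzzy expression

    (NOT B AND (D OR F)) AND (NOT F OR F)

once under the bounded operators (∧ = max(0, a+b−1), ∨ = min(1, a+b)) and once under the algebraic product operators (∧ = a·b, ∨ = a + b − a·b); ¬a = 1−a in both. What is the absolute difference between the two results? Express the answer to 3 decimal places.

Under bounded:
  NOT B = 1 − 0.24 = 0.76
  D OR F = min(1, a+b) on (0.39, 0.44) = 0.83
  NOT B AND (D OR F) = max(0, a+b−1) on (0.76, 0.83) = 0.59
  NOT F = 1 − 0.44 = 0.56
  NOT F OR F = min(1, a+b) on (0.56, 0.44) = 1.00
  (NOT B AND (D OR F)) AND (NOT F OR F) = max(0, a+b−1) on (0.59, 1.00) = 0.59
  → value = 0.5900
Under algebraic product:
  NOT B = 1 − 0.2400 = 0.7600
  D OR F = a + b − a·b on (0.3900, 0.4400) = 0.6584
  NOT B AND (D OR F) = a·b on (0.7600, 0.6584) = 0.5004
  NOT F = 1 − 0.4400 = 0.5600
  NOT F OR F = a + b − a·b on (0.5600, 0.4400) = 0.7536
  (NOT B AND (D OR F)) AND (NOT F OR F) = a·b on (0.5004, 0.7536) = 0.3771
  → value = 0.3771
|0.5900 − 0.3771| = 0.213

0.213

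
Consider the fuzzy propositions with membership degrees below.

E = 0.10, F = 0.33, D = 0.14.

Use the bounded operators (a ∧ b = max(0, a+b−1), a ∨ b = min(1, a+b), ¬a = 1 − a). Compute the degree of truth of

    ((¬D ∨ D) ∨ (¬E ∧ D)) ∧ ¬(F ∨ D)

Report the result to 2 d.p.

0.53

¬D = 1 − 0.14 = 0.86
¬D ∨ D = min(1, a+b) on (0.86, 0.14) = 1.00
¬E = 1 − 0.10 = 0.90
¬E ∧ D = max(0, a+b−1) on (0.90, 0.14) = 0.04
(¬D ∨ D) ∨ (¬E ∧ D) = min(1, a+b) on (1.00, 0.04) = 1.00
F ∨ D = min(1, a+b) on (0.33, 0.14) = 0.47
¬(F ∨ D) = 1 − 0.47 = 0.53
((¬D ∨ D) ∨ (¬E ∧ D)) ∧ ¬(F ∨ D) = max(0, a+b−1) on (1.00, 0.53) = 0.53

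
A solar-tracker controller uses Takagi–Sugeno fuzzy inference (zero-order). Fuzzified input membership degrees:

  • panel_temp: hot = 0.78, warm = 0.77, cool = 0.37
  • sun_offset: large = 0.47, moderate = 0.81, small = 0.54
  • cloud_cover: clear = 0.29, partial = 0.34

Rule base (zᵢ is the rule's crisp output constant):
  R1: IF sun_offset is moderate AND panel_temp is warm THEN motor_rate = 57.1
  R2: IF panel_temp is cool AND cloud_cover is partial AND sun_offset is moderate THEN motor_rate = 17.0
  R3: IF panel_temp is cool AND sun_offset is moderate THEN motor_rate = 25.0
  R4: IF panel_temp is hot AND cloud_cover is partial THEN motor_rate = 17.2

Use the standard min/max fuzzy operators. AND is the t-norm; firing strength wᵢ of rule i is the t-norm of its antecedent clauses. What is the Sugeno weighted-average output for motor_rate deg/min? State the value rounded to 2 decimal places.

R1 (z=57.1): moderate=0.81, warm=0.77; AND[min(a, b)] → w = 0.77
R2 (z=17.0): cool=0.37, partial=0.34, moderate=0.81; AND[min(a, b)] → w = 0.34
R3 (z=25.0): cool=0.37, moderate=0.81; AND[min(a, b)] → w = 0.37
R4 (z=17.2): hot=0.78, partial=0.34; AND[min(a, b)] → w = 0.34
Weighted average = (0.77·57.1 + 0.34·17.0 + 0.37·25.0 + 0.34·17.2) / (0.77 + 0.34 + 0.37 + 0.34)
  = 64.8450 / 1.8200 = 35.63

35.63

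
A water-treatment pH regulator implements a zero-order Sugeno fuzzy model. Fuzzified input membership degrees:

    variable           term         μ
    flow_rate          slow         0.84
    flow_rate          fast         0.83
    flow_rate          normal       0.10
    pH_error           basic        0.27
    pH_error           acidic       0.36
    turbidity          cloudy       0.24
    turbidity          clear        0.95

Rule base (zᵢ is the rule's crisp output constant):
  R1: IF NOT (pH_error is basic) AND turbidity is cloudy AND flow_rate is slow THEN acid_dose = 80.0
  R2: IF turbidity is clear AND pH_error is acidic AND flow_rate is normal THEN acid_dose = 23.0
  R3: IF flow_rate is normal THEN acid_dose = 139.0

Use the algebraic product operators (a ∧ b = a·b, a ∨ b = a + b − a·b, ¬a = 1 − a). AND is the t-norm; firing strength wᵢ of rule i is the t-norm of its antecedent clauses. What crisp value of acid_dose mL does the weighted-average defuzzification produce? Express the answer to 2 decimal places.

94.04

R1 (z=80.0): ¬basic=1−0.27=0.73, cloudy=0.24, slow=0.84; AND[a·b] → w = 0.1472
R2 (z=23.0): clear=0.95, acidic=0.36, normal=0.10; AND[a·b] → w = 0.0342
R3 (z=139.0): normal=0.10 → w = 0.1000
Weighted average = (0.1472·80.0 + 0.0342·23.0 + 0.1000·139.0) / (0.1472 + 0.0342 + 0.1000)
  = 26.4600 / 0.2814 = 94.04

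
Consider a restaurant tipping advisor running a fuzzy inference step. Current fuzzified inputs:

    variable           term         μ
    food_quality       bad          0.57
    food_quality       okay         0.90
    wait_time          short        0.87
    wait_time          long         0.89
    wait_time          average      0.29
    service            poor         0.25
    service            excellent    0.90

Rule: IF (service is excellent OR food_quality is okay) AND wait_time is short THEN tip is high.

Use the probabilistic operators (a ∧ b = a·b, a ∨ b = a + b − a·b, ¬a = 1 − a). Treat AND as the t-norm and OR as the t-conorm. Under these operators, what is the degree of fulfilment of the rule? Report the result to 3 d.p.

firing strength: (excellent=0.90 OR okay=0.90) = 0.9900; AND[a·b] with short=0.87 → w = 0.8613

0.861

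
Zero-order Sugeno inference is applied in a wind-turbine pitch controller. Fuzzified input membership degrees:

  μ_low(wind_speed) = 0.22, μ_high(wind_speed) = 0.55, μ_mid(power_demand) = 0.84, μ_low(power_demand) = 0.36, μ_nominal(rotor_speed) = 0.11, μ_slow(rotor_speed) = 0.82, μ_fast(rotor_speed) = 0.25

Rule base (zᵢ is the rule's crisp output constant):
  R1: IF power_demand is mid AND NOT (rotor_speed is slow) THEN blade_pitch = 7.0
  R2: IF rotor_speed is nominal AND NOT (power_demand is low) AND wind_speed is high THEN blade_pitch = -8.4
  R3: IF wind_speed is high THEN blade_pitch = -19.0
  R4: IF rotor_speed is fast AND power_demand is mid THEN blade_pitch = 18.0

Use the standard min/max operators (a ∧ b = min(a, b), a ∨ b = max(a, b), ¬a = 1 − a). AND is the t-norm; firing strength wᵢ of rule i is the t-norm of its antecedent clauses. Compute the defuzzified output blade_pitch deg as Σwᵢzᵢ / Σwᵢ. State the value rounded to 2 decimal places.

R1 (z=7.0): mid=0.84, ¬slow=1−0.82=0.18; AND[min(a, b)] → w = 0.18
R2 (z=-8.4): nominal=0.11, ¬low=1−0.36=0.64, high=0.55; AND[min(a, b)] → w = 0.11
R3 (z=-19.0): high=0.55 → w = 0.55
R4 (z=18.0): fast=0.25, mid=0.84; AND[min(a, b)] → w = 0.25
Weighted average = (0.18·7.0 + 0.11·-8.4 + 0.55·-19.0 + 0.25·18.0) / (0.18 + 0.11 + 0.55 + 0.25)
  = -5.6140 / 1.0900 = -5.15

-5.15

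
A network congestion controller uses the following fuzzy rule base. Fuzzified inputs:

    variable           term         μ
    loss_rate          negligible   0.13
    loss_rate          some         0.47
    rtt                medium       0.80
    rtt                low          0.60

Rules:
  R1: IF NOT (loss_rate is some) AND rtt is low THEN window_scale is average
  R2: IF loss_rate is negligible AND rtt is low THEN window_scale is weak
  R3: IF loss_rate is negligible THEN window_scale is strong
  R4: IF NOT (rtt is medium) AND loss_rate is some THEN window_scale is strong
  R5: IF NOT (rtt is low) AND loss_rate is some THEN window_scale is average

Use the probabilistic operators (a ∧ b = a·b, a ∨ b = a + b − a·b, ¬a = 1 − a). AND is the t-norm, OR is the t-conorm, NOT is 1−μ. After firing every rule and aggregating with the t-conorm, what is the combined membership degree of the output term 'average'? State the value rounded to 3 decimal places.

0.446

R1: ¬some=1−0.47=0.53, low=0.60; AND[a·b] → w = 0.3180
R2: negligible=0.13, low=0.60; AND[a·b] → w = 0.0780
R3: negligible=0.13 → w = 0.1300
R4: ¬medium=1−0.80=0.20, some=0.47; AND[a·b] → w = 0.0940
R5: ¬low=1−0.60=0.40, some=0.47; AND[a·b] → w = 0.1880
Rules with consequent 'average': {R1, R5} → strengths 0.3180, 0.1880
Aggregate via t-conorm [a + b − a·b]: 0.4462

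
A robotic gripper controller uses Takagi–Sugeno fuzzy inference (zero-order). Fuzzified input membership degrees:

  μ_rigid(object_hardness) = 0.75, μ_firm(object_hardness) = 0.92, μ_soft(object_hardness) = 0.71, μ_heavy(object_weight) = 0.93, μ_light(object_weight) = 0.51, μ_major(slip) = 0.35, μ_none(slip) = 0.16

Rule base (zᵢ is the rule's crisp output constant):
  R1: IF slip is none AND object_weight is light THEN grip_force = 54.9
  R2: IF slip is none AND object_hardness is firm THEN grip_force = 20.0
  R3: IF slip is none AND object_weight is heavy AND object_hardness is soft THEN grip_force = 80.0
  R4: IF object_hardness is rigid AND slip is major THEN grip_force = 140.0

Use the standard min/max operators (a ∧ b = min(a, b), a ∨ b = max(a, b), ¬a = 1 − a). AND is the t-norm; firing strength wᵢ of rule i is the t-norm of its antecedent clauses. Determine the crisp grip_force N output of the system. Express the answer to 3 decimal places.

88.896

R1 (z=54.9): none=0.16, light=0.51; AND[min(a, b)] → w = 0.16
R2 (z=20.0): none=0.16, firm=0.92; AND[min(a, b)] → w = 0.16
R3 (z=80.0): none=0.16, heavy=0.93, soft=0.71; AND[min(a, b)] → w = 0.16
R4 (z=140.0): rigid=0.75, major=0.35; AND[min(a, b)] → w = 0.35
Weighted average = (0.16·54.9 + 0.16·20.0 + 0.16·80.0 + 0.35·140.0) / (0.16 + 0.16 + 0.16 + 0.35)
  = 73.7840 / 0.8300 = 88.896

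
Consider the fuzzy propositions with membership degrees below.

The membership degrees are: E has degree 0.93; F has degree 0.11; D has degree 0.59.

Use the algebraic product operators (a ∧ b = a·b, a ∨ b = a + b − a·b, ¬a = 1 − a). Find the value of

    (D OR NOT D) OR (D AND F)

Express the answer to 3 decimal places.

NOT D = 1 − 0.5900 = 0.4100
D OR NOT D = a + b − a·b on (0.5900, 0.4100) = 0.7581
D AND F = a·b on (0.5900, 0.1100) = 0.0649
(D OR NOT D) OR (D AND F) = a + b − a·b on (0.7581, 0.0649) = 0.7738

0.774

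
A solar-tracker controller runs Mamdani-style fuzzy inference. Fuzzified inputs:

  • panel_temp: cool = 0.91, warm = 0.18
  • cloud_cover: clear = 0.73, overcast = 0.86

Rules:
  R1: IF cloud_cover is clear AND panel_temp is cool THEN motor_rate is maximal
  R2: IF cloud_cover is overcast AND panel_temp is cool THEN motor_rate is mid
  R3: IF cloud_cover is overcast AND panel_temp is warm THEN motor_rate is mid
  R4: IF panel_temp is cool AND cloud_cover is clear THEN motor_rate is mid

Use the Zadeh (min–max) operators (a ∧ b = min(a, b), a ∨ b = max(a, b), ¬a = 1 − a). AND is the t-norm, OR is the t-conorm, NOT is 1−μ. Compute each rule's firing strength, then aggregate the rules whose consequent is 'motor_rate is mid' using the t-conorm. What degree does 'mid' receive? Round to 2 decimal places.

0.86

R1: clear=0.73, cool=0.91; AND[min(a, b)] → w = 0.73
R2: overcast=0.86, cool=0.91; AND[min(a, b)] → w = 0.86
R3: overcast=0.86, warm=0.18; AND[min(a, b)] → w = 0.18
R4: cool=0.91, clear=0.73; AND[min(a, b)] → w = 0.73
Rules with consequent 'mid': {R2, R3, R4} → strengths 0.86, 0.18, 0.73
Aggregate via t-conorm [max(a, b)]: 0.86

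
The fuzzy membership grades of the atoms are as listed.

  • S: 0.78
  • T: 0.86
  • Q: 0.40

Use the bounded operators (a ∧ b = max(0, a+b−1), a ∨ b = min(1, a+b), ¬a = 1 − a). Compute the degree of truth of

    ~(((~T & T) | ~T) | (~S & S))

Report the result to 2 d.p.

0.86

~T = 1 − 0.86 = 0.14
~T & T = max(0, a+b−1) on (0.14, 0.86) = 0.00
~T = 1 − 0.86 = 0.14
(~T & T) | ~T = min(1, a+b) on (0.00, 0.14) = 0.14
~S = 1 − 0.78 = 0.22
~S & S = max(0, a+b−1) on (0.22, 0.78) = 0.00
((~T & T) | ~T) | (~S & S) = min(1, a+b) on (0.14, 0.00) = 0.14
~(((~T & T) | ~T) | (~S & S)) = 1 − 0.14 = 0.86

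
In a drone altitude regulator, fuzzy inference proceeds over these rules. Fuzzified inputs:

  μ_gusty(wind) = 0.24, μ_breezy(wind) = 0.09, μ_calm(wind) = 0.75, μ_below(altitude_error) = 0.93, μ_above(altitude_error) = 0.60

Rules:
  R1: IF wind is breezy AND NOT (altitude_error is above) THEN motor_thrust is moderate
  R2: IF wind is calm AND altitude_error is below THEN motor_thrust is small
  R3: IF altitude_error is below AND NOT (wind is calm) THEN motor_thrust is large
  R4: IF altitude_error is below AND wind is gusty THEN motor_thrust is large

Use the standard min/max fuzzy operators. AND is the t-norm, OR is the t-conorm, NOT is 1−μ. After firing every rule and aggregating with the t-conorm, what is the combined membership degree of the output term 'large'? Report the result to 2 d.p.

0.25

R1: breezy=0.09, ¬above=1−0.60=0.40; AND[min(a, b)] → w = 0.09
R2: calm=0.75, below=0.93; AND[min(a, b)] → w = 0.75
R3: below=0.93, ¬calm=1−0.75=0.25; AND[min(a, b)] → w = 0.25
R4: below=0.93, gusty=0.24; AND[min(a, b)] → w = 0.24
Rules with consequent 'large': {R3, R4} → strengths 0.25, 0.24
Aggregate via t-conorm [max(a, b)]: 0.25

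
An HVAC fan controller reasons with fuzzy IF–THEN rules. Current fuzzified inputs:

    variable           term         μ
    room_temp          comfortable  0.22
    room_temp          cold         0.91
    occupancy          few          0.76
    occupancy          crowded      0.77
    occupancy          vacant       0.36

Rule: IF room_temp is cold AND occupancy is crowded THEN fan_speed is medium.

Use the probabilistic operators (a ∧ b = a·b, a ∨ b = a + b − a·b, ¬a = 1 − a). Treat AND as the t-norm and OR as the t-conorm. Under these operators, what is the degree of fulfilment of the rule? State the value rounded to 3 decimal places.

firing strength: cold=0.91, crowded=0.77; AND[a·b] → w = 0.7007

0.701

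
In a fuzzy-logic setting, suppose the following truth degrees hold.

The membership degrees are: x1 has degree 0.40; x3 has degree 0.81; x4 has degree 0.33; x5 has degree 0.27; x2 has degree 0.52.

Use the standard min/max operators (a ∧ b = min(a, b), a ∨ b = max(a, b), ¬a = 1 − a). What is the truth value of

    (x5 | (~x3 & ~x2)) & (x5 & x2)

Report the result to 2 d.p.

0.27

~x3 = 1 − 0.81 = 0.19
~x2 = 1 − 0.52 = 0.48
~x3 & ~x2 = min(a, b) on (0.19, 0.48) = 0.19
x5 | (~x3 & ~x2) = max(a, b) on (0.27, 0.19) = 0.27
x5 & x2 = min(a, b) on (0.27, 0.52) = 0.27
(x5 | (~x3 & ~x2)) & (x5 & x2) = min(a, b) on (0.27, 0.27) = 0.27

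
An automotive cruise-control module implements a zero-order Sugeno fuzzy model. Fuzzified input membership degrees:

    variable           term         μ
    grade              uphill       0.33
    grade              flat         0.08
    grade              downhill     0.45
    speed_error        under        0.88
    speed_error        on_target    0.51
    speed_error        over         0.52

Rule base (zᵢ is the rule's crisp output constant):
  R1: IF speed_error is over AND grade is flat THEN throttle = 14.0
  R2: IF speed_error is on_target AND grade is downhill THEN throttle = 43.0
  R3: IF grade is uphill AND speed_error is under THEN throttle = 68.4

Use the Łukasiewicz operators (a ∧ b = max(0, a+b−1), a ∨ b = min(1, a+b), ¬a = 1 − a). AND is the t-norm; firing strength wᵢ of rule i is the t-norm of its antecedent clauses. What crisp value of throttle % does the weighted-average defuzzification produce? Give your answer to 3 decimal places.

R1 (z=14.0): over=0.52, flat=0.08; AND[max(0, a+b−1)] → w = 0.00
R2 (z=43.0): on_target=0.51, downhill=0.45; AND[max(0, a+b−1)] → w = 0.00
R3 (z=68.4): uphill=0.33, under=0.88; AND[max(0, a+b−1)] → w = 0.21
Weighted average = (0.00·14.0 + 0.00·43.0 + 0.21·68.4) / (0.00 + 0.00 + 0.21)
  = 14.3640 / 0.2100 = 68.400

68.400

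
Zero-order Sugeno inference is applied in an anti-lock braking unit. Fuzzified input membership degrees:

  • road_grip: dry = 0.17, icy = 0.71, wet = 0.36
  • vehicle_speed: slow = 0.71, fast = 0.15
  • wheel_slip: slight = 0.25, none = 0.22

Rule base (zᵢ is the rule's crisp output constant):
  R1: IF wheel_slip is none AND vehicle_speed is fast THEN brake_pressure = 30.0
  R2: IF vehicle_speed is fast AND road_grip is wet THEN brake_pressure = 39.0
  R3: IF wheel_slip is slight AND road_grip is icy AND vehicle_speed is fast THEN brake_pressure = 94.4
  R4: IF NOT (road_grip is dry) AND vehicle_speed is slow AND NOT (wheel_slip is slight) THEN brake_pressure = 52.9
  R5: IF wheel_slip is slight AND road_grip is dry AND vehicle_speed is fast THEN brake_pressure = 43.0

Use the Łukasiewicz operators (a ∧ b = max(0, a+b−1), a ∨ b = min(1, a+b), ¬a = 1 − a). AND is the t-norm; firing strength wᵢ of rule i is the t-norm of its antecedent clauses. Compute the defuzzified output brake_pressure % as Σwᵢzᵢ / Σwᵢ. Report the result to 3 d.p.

R1 (z=30.0): none=0.22, fast=0.15; AND[max(0, a+b−1)] → w = 0.00
R2 (z=39.0): fast=0.15, wet=0.36; AND[max(0, a+b−1)] → w = 0.00
R3 (z=94.4): slight=0.25, icy=0.71, fast=0.15; AND[max(0, a+b−1)] → w = 0.00
R4 (z=52.9): ¬dry=1−0.17=0.83, slow=0.71, ¬slight=1−0.25=0.75; AND[max(0, a+b−1)] → w = 0.29
R5 (z=43.0): slight=0.25, dry=0.17, fast=0.15; AND[max(0, a+b−1)] → w = 0.00
Weighted average = (0.00·30.0 + 0.00·39.0 + 0.00·94.4 + 0.29·52.9 + 0.00·43.0) / (0.00 + 0.00 + 0.00 + 0.29 + 0.00)
  = 15.3410 / 0.2900 = 52.900

52.900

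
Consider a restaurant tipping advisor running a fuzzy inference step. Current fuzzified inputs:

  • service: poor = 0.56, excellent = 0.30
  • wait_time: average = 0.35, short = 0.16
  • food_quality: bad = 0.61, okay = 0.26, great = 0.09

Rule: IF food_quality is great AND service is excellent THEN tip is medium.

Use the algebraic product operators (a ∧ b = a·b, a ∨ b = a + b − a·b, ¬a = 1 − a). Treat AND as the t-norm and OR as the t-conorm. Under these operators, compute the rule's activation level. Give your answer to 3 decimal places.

0.027

firing strength: great=0.09, excellent=0.30; AND[a·b] → w = 0.0270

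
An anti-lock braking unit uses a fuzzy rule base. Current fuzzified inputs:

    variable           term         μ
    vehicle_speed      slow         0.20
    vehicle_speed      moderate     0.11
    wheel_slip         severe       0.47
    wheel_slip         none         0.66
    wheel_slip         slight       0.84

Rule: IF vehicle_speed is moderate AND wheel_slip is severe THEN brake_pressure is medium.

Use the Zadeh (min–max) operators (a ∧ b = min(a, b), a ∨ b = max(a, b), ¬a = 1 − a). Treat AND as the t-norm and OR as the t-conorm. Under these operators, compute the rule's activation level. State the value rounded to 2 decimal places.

firing strength: moderate=0.11, severe=0.47; AND[min(a, b)] → w = 0.11

0.11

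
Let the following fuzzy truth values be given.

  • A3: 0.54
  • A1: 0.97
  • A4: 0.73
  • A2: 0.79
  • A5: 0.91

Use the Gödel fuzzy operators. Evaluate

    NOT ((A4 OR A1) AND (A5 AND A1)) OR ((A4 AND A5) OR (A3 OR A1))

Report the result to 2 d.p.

A4 OR A1 = max(a, b) on (0.73, 0.97) = 0.97
A5 AND A1 = min(a, b) on (0.91, 0.97) = 0.91
(A4 OR A1) AND (A5 AND A1) = min(a, b) on (0.97, 0.91) = 0.91
NOT ((A4 OR A1) AND (A5 AND A1)) = 1 − 0.91 = 0.09
A4 AND A5 = min(a, b) on (0.73, 0.91) = 0.73
A3 OR A1 = max(a, b) on (0.54, 0.97) = 0.97
(A4 AND A5) OR (A3 OR A1) = max(a, b) on (0.73, 0.97) = 0.97
NOT ((A4 OR A1) AND (A5 AND A1)) OR ((A4 AND A5) OR (A3 OR A1)) = max(a, b) on (0.09, 0.97) = 0.97

0.97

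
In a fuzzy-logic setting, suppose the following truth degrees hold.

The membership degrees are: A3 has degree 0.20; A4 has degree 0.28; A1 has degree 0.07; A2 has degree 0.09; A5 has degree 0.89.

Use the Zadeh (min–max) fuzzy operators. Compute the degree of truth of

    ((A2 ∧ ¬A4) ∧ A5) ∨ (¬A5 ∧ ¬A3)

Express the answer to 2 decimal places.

0.11

¬A4 = 1 − 0.28 = 0.72
A2 ∧ ¬A4 = min(a, b) on (0.09, 0.72) = 0.09
(A2 ∧ ¬A4) ∧ A5 = min(a, b) on (0.09, 0.89) = 0.09
¬A5 = 1 − 0.89 = 0.11
¬A3 = 1 − 0.20 = 0.80
¬A5 ∧ ¬A3 = min(a, b) on (0.11, 0.80) = 0.11
((A2 ∧ ¬A4) ∧ A5) ∨ (¬A5 ∧ ¬A3) = max(a, b) on (0.09, 0.11) = 0.11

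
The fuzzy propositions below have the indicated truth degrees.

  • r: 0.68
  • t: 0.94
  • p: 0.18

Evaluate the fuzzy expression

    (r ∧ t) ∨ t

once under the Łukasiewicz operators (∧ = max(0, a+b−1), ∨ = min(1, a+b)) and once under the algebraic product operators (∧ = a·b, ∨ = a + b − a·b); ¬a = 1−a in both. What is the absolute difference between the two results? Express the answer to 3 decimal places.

Under Łukasiewicz:
  r ∧ t = max(0, a+b−1) on (0.68, 0.94) = 0.62
  (r ∧ t) ∨ t = min(1, a+b) on (0.62, 0.94) = 1.00
  → value = 1.0000
Under algebraic product:
  r ∧ t = a·b on (0.6800, 0.9400) = 0.6392
  (r ∧ t) ∨ t = a + b − a·b on (0.6392, 0.9400) = 0.9784
  → value = 0.9784
|1.0000 − 0.9784| = 0.022

0.022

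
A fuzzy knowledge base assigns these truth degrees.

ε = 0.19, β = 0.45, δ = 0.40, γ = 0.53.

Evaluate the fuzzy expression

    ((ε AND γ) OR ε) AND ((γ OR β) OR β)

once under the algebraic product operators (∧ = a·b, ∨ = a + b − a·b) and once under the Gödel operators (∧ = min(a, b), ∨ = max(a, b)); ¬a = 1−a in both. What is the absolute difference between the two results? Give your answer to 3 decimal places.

Under algebraic product:
  ε AND γ = a·b on (0.1900, 0.5300) = 0.1007
  (ε AND γ) OR ε = a + b − a·b on (0.1007, 0.1900) = 0.2716
  γ OR β = a + b − a·b on (0.5300, 0.4500) = 0.7415
  (γ OR β) OR β = a + b − a·b on (0.7415, 0.4500) = 0.8578
  ((ε AND γ) OR ε) AND ((γ OR β) OR β) = a·b on (0.2716, 0.8578) = 0.2330
  → value = 0.2330
Under Gödel:
  ε AND γ = min(a, b) on (0.19, 0.53) = 0.19
  (ε AND γ) OR ε = max(a, b) on (0.19, 0.19) = 0.19
  γ OR β = max(a, b) on (0.53, 0.45) = 0.53
  (γ OR β) OR β = max(a, b) on (0.53, 0.45) = 0.53
  ((ε AND γ) OR ε) AND ((γ OR β) OR β) = min(a, b) on (0.19, 0.53) = 0.19
  → value = 0.1900
|0.2330 − 0.1900| = 0.043

0.043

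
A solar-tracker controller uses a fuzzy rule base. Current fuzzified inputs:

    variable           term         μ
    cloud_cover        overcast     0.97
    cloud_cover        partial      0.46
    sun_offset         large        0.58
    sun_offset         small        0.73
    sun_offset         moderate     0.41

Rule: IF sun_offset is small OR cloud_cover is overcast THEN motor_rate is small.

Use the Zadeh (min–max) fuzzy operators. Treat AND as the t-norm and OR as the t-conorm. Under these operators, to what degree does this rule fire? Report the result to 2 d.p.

firing strength: small=0.73, overcast=0.97; OR[max(a, b)] → w = 0.97

0.97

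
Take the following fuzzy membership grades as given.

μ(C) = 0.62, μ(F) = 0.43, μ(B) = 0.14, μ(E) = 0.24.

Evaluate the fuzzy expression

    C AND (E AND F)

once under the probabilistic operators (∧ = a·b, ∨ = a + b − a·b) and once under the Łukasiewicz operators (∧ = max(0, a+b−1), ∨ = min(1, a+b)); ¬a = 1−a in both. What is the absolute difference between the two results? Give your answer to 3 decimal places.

0.064

Under probabilistic:
  E AND F = a·b on (0.2400, 0.4300) = 0.1032
  C AND (E AND F) = a·b on (0.6200, 0.1032) = 0.0640
  → value = 0.0640
Under Łukasiewicz:
  E AND F = max(0, a+b−1) on (0.24, 0.43) = 0.00
  C AND (E AND F) = max(0, a+b−1) on (0.62, 0.00) = 0.00
  → value = 0.0000
|0.0640 − 0.0000| = 0.064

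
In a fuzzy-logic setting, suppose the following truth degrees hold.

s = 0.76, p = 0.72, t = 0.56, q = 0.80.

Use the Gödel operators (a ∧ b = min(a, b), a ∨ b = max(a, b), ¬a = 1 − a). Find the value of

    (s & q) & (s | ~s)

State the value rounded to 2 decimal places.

s & q = min(a, b) on (0.76, 0.80) = 0.76
~s = 1 − 0.76 = 0.24
s | ~s = max(a, b) on (0.76, 0.24) = 0.76
(s & q) & (s | ~s) = min(a, b) on (0.76, 0.76) = 0.76

0.76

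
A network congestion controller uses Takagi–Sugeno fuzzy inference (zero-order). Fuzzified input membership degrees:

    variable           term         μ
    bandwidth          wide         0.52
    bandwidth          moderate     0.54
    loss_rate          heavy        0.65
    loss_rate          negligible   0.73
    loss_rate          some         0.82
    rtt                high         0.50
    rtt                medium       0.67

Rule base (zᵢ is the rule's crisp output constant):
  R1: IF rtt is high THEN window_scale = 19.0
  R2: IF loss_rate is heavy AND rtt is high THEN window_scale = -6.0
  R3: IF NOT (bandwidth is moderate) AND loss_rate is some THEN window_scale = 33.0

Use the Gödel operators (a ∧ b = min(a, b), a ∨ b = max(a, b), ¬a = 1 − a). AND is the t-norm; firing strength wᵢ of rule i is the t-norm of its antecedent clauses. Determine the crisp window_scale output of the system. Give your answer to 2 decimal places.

14.85

R1 (z=19.0): high=0.50 → w = 0.50
R2 (z=-6.0): heavy=0.65, high=0.50; AND[min(a, b)] → w = 0.50
R3 (z=33.0): ¬moderate=1−0.54=0.46, some=0.82; AND[min(a, b)] → w = 0.46
Weighted average = (0.50·19.0 + 0.50·-6.0 + 0.46·33.0) / (0.50 + 0.50 + 0.46)
  = 21.6800 / 1.4600 = 14.85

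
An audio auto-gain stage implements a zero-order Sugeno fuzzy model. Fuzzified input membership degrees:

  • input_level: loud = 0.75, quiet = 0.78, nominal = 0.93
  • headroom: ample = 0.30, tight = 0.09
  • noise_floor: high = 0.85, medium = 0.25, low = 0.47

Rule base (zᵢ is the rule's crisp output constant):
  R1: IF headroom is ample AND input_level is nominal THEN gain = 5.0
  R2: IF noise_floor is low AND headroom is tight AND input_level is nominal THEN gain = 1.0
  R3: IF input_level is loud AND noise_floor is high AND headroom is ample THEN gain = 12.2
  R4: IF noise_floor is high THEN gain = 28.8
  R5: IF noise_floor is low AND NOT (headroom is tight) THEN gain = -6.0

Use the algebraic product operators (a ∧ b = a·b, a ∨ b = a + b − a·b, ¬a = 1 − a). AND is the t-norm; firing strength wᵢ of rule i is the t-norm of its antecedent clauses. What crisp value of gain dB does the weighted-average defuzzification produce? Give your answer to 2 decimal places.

14.37

R1 (z=5.0): ample=0.30, nominal=0.93; AND[a·b] → w = 0.2790
R2 (z=1.0): low=0.47, tight=0.09, nominal=0.93; AND[a·b] → w = 0.0393
R3 (z=12.2): loud=0.75, high=0.85, ample=0.30; AND[a·b] → w = 0.1912
R4 (z=28.8): high=0.85 → w = 0.8500
R5 (z=-6.0): low=0.47, ¬tight=1−0.09=0.91; AND[a·b] → w = 0.4277
Weighted average = (0.2790·5.0 + 0.0393·1.0 + 0.1912·12.2 + 0.8500·28.8 + 0.4277·-6.0) / (0.2790 + 0.0393 + 0.1912 + 0.8500 + 0.4277)
  = 25.6814 / 1.7873 = 14.37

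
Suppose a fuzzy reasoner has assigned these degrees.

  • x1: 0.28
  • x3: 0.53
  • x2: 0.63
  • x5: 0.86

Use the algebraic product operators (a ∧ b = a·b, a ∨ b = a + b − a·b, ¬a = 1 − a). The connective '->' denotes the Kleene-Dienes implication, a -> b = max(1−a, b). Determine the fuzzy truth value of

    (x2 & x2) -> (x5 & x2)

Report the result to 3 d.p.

0.603

x2 & x2 = a·b on (0.6300, 0.6300) = 0.3969
x5 & x2 = a·b on (0.8600, 0.6300) = 0.5418
(x2 & x2) -> (x5 & x2)  [Kleene-Dienes: max(1−a, b)] with a=0.3969, b=0.5418 → 0.6031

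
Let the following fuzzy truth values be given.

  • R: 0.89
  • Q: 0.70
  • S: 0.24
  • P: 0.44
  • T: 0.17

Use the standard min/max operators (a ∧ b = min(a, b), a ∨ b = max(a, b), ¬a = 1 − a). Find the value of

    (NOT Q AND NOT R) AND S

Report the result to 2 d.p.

0.11

NOT Q = 1 − 0.70 = 0.30
NOT R = 1 − 0.89 = 0.11
NOT Q AND NOT R = min(a, b) on (0.30, 0.11) = 0.11
(NOT Q AND NOT R) AND S = min(a, b) on (0.11, 0.24) = 0.11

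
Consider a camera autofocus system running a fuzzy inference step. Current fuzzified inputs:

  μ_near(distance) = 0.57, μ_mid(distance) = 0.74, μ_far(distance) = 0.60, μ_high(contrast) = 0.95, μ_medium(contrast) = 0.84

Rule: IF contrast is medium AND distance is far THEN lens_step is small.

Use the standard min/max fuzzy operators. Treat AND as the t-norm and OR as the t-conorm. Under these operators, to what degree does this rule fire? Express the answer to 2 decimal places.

firing strength: medium=0.84, far=0.60; AND[min(a, b)] → w = 0.60

0.60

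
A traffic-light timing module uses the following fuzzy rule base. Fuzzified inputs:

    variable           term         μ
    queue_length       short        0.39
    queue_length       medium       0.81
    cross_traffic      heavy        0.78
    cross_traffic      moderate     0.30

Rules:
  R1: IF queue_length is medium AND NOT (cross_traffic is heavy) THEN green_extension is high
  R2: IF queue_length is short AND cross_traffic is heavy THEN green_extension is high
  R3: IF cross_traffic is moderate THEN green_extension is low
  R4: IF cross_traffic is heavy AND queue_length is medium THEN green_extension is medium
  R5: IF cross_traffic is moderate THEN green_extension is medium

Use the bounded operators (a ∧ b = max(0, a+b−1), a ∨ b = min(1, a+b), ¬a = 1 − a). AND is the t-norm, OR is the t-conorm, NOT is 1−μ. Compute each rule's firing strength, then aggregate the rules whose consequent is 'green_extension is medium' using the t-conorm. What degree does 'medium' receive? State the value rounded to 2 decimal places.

R1: medium=0.81, ¬heavy=1−0.78=0.22; AND[max(0, a+b−1)] → w = 0.03
R2: short=0.39, heavy=0.78; AND[max(0, a+b−1)] → w = 0.17
R3: moderate=0.30 → w = 0.30
R4: heavy=0.78, medium=0.81; AND[max(0, a+b−1)] → w = 0.59
R5: moderate=0.30 → w = 0.30
Rules with consequent 'medium': {R4, R5} → strengths 0.59, 0.30
Aggregate via t-conorm [min(1, a+b)]: 0.89

0.89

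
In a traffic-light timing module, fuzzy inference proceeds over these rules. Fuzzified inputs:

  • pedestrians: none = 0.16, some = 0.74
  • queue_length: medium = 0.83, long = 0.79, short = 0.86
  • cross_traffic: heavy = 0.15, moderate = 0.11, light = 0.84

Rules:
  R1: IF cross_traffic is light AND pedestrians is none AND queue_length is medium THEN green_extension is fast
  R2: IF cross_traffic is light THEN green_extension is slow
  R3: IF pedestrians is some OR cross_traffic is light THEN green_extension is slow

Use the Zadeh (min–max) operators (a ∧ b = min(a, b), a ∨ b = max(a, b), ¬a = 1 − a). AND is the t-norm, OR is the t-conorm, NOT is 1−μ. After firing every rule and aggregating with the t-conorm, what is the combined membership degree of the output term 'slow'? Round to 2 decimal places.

R1: light=0.84, none=0.16, medium=0.83; AND[min(a, b)] → w = 0.16
R2: light=0.84 → w = 0.84
R3: some=0.74, light=0.84; OR[max(a, b)] → w = 0.84
Rules with consequent 'slow': {R2, R3} → strengths 0.84, 0.84
Aggregate via t-conorm [max(a, b)]: 0.84

0.84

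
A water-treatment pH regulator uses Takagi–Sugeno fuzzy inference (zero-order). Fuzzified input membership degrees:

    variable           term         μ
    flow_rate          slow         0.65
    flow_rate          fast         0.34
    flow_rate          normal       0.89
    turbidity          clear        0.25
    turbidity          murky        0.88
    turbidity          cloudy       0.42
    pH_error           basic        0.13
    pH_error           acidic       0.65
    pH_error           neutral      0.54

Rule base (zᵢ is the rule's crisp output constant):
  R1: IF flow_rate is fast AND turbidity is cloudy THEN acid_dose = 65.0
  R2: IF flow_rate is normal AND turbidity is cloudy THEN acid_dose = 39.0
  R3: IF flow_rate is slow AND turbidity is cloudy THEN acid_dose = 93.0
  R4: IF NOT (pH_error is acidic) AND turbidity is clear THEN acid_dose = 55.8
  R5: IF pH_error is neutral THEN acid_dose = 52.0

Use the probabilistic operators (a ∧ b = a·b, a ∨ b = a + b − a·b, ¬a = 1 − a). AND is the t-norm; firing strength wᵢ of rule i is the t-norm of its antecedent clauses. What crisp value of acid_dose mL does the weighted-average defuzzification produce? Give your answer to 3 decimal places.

58.014

R1 (z=65.0): fast=0.34, cloudy=0.42; AND[a·b] → w = 0.1428
R2 (z=39.0): normal=0.89, cloudy=0.42; AND[a·b] → w = 0.3738
R3 (z=93.0): slow=0.65, cloudy=0.42; AND[a·b] → w = 0.2730
R4 (z=55.8): ¬acidic=1−0.65=0.35, clear=0.25; AND[a·b] → w = 0.0875
R5 (z=52.0): neutral=0.54 → w = 0.5400
Weighted average = (0.1428·65.0 + 0.3738·39.0 + 0.2730·93.0 + 0.0875·55.8 + 0.5400·52.0) / (0.1428 + 0.3738 + 0.2730 + 0.0875 + 0.5400)
  = 82.2117 / 1.4171 = 58.014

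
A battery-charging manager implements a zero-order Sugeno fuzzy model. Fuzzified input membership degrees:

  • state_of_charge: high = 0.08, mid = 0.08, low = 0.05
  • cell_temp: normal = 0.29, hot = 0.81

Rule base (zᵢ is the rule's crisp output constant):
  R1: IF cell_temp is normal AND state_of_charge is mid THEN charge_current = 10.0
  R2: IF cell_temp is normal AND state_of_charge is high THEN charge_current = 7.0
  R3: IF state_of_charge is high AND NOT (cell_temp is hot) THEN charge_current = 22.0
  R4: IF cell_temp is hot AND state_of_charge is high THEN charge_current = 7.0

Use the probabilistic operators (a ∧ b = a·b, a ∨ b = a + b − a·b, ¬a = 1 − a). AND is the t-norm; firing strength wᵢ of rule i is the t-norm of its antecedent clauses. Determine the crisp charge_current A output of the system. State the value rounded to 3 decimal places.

9.354

R1 (z=10.0): normal=0.29, mid=0.08; AND[a·b] → w = 0.0232
R2 (z=7.0): normal=0.29, high=0.08; AND[a·b] → w = 0.0232
R3 (z=22.0): high=0.08, ¬hot=1−0.81=0.19; AND[a·b] → w = 0.0152
R4 (z=7.0): hot=0.81, high=0.08; AND[a·b] → w = 0.0648
Weighted average = (0.0232·10.0 + 0.0232·7.0 + 0.0152·22.0 + 0.0648·7.0) / (0.0232 + 0.0232 + 0.0152 + 0.0648)
  = 1.1824 / 0.1264 = 9.354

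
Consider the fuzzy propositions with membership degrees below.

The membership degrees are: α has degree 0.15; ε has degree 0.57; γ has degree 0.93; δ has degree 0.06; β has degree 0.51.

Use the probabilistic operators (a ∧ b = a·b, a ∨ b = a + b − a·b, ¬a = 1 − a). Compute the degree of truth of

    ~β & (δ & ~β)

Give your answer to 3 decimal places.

~β = 1 − 0.5100 = 0.4900
~β = 1 − 0.5100 = 0.4900
δ & ~β = a·b on (0.0600, 0.4900) = 0.0294
~β & (δ & ~β) = a·b on (0.4900, 0.0294) = 0.0144

0.014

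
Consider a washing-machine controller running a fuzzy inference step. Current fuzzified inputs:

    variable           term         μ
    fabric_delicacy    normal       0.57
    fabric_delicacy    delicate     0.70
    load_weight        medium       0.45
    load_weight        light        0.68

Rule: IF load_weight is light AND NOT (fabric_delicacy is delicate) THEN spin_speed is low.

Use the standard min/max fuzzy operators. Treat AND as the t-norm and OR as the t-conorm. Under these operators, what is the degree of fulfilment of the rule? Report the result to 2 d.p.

0.30

firing strength: light=0.68, ¬delicate=1−0.70=0.30; AND[min(a, b)] → w = 0.30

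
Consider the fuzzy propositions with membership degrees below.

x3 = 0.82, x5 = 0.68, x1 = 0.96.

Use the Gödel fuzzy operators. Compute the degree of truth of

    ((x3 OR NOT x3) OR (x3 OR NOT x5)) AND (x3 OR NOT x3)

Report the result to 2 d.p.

0.82

NOT x3 = 1 − 0.82 = 0.18
x3 OR NOT x3 = max(a, b) on (0.82, 0.18) = 0.82
NOT x5 = 1 − 0.68 = 0.32
x3 OR NOT x5 = max(a, b) on (0.82, 0.32) = 0.82
(x3 OR NOT x3) OR (x3 OR NOT x5) = max(a, b) on (0.82, 0.82) = 0.82
NOT x3 = 1 − 0.82 = 0.18
x3 OR NOT x3 = max(a, b) on (0.82, 0.18) = 0.82
((x3 OR NOT x3) OR (x3 OR NOT x5)) AND (x3 OR NOT x3) = min(a, b) on (0.82, 0.82) = 0.82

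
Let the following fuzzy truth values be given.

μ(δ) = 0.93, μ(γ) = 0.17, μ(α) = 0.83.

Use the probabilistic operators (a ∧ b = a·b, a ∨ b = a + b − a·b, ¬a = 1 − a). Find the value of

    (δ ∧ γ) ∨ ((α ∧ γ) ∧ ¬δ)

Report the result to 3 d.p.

0.166

δ ∧ γ = a·b on (0.9300, 0.1700) = 0.1581
α ∧ γ = a·b on (0.8300, 0.1700) = 0.1411
¬δ = 1 − 0.9300 = 0.0700
(α ∧ γ) ∧ ¬δ = a·b on (0.1411, 0.0700) = 0.0099
(δ ∧ γ) ∨ ((α ∧ γ) ∧ ¬δ) = a + b − a·b on (0.1581, 0.0099) = 0.1664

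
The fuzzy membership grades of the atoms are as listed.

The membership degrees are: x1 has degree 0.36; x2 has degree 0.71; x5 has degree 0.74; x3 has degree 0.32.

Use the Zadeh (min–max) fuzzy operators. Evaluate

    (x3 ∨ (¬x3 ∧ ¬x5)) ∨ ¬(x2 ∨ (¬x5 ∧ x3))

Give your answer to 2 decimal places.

¬x3 = 1 − 0.32 = 0.68
¬x5 = 1 − 0.74 = 0.26
¬x3 ∧ ¬x5 = min(a, b) on (0.68, 0.26) = 0.26
x3 ∨ (¬x3 ∧ ¬x5) = max(a, b) on (0.32, 0.26) = 0.32
¬x5 = 1 − 0.74 = 0.26
¬x5 ∧ x3 = min(a, b) on (0.26, 0.32) = 0.26
x2 ∨ (¬x5 ∧ x3) = max(a, b) on (0.71, 0.26) = 0.71
¬(x2 ∨ (¬x5 ∧ x3)) = 1 − 0.71 = 0.29
(x3 ∨ (¬x3 ∧ ¬x5)) ∨ ¬(x2 ∨ (¬x5 ∧ x3)) = max(a, b) on (0.32, 0.29) = 0.32

0.32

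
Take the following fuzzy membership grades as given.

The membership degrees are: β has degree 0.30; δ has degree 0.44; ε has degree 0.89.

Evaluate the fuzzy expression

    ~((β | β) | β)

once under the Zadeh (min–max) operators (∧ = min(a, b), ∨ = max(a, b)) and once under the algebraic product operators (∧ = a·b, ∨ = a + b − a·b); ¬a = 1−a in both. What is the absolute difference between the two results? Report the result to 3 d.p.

0.357

Under Zadeh (min–max):
  β | β = max(a, b) on (0.30, 0.30) = 0.30
  (β | β) | β = max(a, b) on (0.30, 0.30) = 0.30
  ~((β | β) | β) = 1 − 0.30 = 0.70
  → value = 0.7000
Under algebraic product:
  β | β = a + b − a·b on (0.3000, 0.3000) = 0.5100
  (β | β) | β = a + b − a·b on (0.5100, 0.3000) = 0.6570
  ~((β | β) | β) = 1 − 0.6570 = 0.3430
  → value = 0.3430
|0.7000 − 0.3430| = 0.357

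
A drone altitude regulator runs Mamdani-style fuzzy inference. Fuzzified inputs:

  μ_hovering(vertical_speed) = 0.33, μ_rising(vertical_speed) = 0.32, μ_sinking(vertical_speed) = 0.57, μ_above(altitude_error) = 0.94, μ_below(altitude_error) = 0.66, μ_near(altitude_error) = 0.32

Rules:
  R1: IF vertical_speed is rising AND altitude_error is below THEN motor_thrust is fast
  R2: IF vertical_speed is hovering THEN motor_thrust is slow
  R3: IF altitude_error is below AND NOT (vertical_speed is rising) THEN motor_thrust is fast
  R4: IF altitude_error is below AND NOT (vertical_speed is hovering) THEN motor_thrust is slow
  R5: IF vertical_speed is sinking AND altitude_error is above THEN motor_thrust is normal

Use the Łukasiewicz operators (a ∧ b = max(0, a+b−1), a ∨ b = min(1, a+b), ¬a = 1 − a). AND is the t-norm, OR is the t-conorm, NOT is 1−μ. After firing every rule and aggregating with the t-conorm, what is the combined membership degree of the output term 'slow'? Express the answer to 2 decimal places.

0.66

R1: rising=0.32, below=0.66; AND[max(0, a+b−1)] → w = 0.00
R2: hovering=0.33 → w = 0.33
R3: below=0.66, ¬rising=1−0.32=0.68; AND[max(0, a+b−1)] → w = 0.34
R4: below=0.66, ¬hovering=1−0.33=0.67; AND[max(0, a+b−1)] → w = 0.33
R5: sinking=0.57, above=0.94; AND[max(0, a+b−1)] → w = 0.51
Rules with consequent 'slow': {R2, R4} → strengths 0.33, 0.33
Aggregate via t-conorm [min(1, a+b)]: 0.66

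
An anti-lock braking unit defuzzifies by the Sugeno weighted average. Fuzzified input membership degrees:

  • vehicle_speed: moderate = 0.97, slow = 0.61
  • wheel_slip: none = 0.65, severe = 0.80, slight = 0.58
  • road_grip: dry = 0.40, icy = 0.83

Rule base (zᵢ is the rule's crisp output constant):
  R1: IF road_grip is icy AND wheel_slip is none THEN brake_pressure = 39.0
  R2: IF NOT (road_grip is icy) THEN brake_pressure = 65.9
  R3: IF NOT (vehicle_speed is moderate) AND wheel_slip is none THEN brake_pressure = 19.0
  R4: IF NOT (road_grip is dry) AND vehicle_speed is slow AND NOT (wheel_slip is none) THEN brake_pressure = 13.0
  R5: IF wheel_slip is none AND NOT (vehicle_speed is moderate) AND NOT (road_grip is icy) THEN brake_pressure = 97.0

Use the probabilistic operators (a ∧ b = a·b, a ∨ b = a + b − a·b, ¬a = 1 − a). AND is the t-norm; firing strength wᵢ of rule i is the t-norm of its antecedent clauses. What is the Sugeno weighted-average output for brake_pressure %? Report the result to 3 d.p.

40.214

R1 (z=39.0): icy=0.83, none=0.65; AND[a·b] → w = 0.5395
R2 (z=65.9): ¬icy=1−0.83=0.17 → w = 0.1700
R3 (z=19.0): ¬moderate=1−0.97=0.03, none=0.65; AND[a·b] → w = 0.0195
R4 (z=13.0): ¬dry=1−0.40=0.60, slow=0.61, ¬none=1−0.65=0.35; AND[a·b] → w = 0.1281
R5 (z=97.0): none=0.65, ¬moderate=1−0.97=0.03, ¬icy=1−0.83=0.17; AND[a·b] → w = 0.0033
Weighted average = (0.5395·39.0 + 0.1700·65.9 + 0.0195·19.0 + 0.1281·13.0 + 0.0033·97.0) / (0.5395 + 0.1700 + 0.0195 + 0.1281 + 0.0033)
  = 34.6009 / 0.8604 = 40.214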